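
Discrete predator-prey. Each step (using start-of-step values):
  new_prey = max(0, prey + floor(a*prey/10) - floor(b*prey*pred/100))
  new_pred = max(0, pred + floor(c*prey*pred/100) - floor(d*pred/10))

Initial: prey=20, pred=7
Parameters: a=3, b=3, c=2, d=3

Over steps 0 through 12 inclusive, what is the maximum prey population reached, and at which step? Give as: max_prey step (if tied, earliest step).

Answer: 26 3

Derivation:
Step 1: prey: 20+6-4=22; pred: 7+2-2=7
Step 2: prey: 22+6-4=24; pred: 7+3-2=8
Step 3: prey: 24+7-5=26; pred: 8+3-2=9
Step 4: prey: 26+7-7=26; pred: 9+4-2=11
Step 5: prey: 26+7-8=25; pred: 11+5-3=13
Step 6: prey: 25+7-9=23; pred: 13+6-3=16
Step 7: prey: 23+6-11=18; pred: 16+7-4=19
Step 8: prey: 18+5-10=13; pred: 19+6-5=20
Step 9: prey: 13+3-7=9; pred: 20+5-6=19
Step 10: prey: 9+2-5=6; pred: 19+3-5=17
Step 11: prey: 6+1-3=4; pred: 17+2-5=14
Step 12: prey: 4+1-1=4; pred: 14+1-4=11
Max prey = 26 at step 3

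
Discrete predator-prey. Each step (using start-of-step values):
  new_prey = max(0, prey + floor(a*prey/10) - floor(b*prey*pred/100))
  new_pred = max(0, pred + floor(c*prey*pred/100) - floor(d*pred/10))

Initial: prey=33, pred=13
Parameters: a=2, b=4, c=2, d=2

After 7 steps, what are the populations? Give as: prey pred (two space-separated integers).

Step 1: prey: 33+6-17=22; pred: 13+8-2=19
Step 2: prey: 22+4-16=10; pred: 19+8-3=24
Step 3: prey: 10+2-9=3; pred: 24+4-4=24
Step 4: prey: 3+0-2=1; pred: 24+1-4=21
Step 5: prey: 1+0-0=1; pred: 21+0-4=17
Step 6: prey: 1+0-0=1; pred: 17+0-3=14
Step 7: prey: 1+0-0=1; pred: 14+0-2=12

Answer: 1 12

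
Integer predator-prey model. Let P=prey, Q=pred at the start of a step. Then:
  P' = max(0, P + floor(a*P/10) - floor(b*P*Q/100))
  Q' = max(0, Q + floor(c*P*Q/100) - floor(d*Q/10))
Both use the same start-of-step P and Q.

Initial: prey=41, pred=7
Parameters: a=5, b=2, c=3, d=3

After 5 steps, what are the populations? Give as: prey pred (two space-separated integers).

Step 1: prey: 41+20-5=56; pred: 7+8-2=13
Step 2: prey: 56+28-14=70; pred: 13+21-3=31
Step 3: prey: 70+35-43=62; pred: 31+65-9=87
Step 4: prey: 62+31-107=0; pred: 87+161-26=222
Step 5: prey: 0+0-0=0; pred: 222+0-66=156

Answer: 0 156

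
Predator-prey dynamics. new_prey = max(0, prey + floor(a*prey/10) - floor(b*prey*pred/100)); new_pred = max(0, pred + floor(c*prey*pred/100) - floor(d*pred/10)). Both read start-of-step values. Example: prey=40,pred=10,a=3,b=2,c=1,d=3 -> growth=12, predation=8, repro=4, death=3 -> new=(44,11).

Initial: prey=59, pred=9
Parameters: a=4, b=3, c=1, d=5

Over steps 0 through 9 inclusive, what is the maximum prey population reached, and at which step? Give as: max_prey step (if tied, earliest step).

Step 1: prey: 59+23-15=67; pred: 9+5-4=10
Step 2: prey: 67+26-20=73; pred: 10+6-5=11
Step 3: prey: 73+29-24=78; pred: 11+8-5=14
Step 4: prey: 78+31-32=77; pred: 14+10-7=17
Step 5: prey: 77+30-39=68; pred: 17+13-8=22
Step 6: prey: 68+27-44=51; pred: 22+14-11=25
Step 7: prey: 51+20-38=33; pred: 25+12-12=25
Step 8: prey: 33+13-24=22; pred: 25+8-12=21
Step 9: prey: 22+8-13=17; pred: 21+4-10=15
Max prey = 78 at step 3

Answer: 78 3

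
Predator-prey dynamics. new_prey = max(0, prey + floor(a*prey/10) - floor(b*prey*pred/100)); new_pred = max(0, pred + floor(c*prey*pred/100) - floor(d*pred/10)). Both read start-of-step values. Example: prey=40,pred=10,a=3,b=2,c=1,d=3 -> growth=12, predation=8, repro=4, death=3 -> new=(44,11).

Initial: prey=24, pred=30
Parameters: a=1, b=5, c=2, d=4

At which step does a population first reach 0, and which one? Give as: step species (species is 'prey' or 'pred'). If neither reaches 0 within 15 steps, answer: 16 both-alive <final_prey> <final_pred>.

Answer: 1 prey

Derivation:
Step 1: prey: 24+2-36=0; pred: 30+14-12=32
First extinction: prey at step 1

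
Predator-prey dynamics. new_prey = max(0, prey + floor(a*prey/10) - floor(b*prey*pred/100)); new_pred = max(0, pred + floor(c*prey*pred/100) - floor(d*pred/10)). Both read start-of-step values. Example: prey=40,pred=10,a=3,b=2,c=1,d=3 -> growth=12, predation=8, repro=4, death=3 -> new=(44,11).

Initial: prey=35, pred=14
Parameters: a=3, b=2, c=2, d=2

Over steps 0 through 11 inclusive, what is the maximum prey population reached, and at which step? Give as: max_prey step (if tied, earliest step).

Answer: 36 1

Derivation:
Step 1: prey: 35+10-9=36; pred: 14+9-2=21
Step 2: prey: 36+10-15=31; pred: 21+15-4=32
Step 3: prey: 31+9-19=21; pred: 32+19-6=45
Step 4: prey: 21+6-18=9; pred: 45+18-9=54
Step 5: prey: 9+2-9=2; pred: 54+9-10=53
Step 6: prey: 2+0-2=0; pred: 53+2-10=45
Step 7: prey: 0+0-0=0; pred: 45+0-9=36
Step 8: prey: 0+0-0=0; pred: 36+0-7=29
Step 9: prey: 0+0-0=0; pred: 29+0-5=24
Step 10: prey: 0+0-0=0; pred: 24+0-4=20
Step 11: prey: 0+0-0=0; pred: 20+0-4=16
Max prey = 36 at step 1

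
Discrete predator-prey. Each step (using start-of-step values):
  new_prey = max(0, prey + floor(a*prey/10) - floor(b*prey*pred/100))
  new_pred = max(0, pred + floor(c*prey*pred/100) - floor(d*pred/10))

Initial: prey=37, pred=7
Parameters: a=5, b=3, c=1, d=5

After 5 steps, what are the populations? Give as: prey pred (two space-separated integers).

Answer: 145 13

Derivation:
Step 1: prey: 37+18-7=48; pred: 7+2-3=6
Step 2: prey: 48+24-8=64; pred: 6+2-3=5
Step 3: prey: 64+32-9=87; pred: 5+3-2=6
Step 4: prey: 87+43-15=115; pred: 6+5-3=8
Step 5: prey: 115+57-27=145; pred: 8+9-4=13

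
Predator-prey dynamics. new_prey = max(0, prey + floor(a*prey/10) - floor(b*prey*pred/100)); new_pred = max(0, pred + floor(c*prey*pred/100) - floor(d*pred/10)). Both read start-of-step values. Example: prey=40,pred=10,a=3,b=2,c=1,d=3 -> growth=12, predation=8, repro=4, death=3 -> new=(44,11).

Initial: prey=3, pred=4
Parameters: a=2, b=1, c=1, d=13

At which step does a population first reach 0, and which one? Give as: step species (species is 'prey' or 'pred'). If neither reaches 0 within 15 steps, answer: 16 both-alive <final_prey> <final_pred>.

Answer: 1 pred

Derivation:
Step 1: prey: 3+0-0=3; pred: 4+0-5=0
First extinction: pred at step 1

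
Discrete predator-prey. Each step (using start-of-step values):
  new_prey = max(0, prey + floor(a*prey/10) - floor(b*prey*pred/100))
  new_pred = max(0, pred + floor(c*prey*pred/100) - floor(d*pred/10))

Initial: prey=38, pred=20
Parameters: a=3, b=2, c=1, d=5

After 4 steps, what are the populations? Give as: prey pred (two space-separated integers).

Step 1: prey: 38+11-15=34; pred: 20+7-10=17
Step 2: prey: 34+10-11=33; pred: 17+5-8=14
Step 3: prey: 33+9-9=33; pred: 14+4-7=11
Step 4: prey: 33+9-7=35; pred: 11+3-5=9

Answer: 35 9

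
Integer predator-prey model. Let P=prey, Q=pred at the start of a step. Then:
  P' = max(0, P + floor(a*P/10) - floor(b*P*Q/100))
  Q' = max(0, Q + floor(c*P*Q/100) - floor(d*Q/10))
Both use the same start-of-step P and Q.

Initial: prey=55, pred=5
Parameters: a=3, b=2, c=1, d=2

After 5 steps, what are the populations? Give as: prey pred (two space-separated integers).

Answer: 79 38

Derivation:
Step 1: prey: 55+16-5=66; pred: 5+2-1=6
Step 2: prey: 66+19-7=78; pred: 6+3-1=8
Step 3: prey: 78+23-12=89; pred: 8+6-1=13
Step 4: prey: 89+26-23=92; pred: 13+11-2=22
Step 5: prey: 92+27-40=79; pred: 22+20-4=38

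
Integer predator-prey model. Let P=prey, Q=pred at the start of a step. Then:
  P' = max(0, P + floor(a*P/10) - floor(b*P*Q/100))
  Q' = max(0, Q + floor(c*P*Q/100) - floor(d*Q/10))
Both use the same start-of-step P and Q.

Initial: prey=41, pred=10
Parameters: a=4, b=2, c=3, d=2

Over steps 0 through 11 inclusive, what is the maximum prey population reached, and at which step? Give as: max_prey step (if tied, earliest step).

Step 1: prey: 41+16-8=49; pred: 10+12-2=20
Step 2: prey: 49+19-19=49; pred: 20+29-4=45
Step 3: prey: 49+19-44=24; pred: 45+66-9=102
Step 4: prey: 24+9-48=0; pred: 102+73-20=155
Step 5: prey: 0+0-0=0; pred: 155+0-31=124
Step 6: prey: 0+0-0=0; pred: 124+0-24=100
Step 7: prey: 0+0-0=0; pred: 100+0-20=80
Step 8: prey: 0+0-0=0; pred: 80+0-16=64
Step 9: prey: 0+0-0=0; pred: 64+0-12=52
Step 10: prey: 0+0-0=0; pred: 52+0-10=42
Step 11: prey: 0+0-0=0; pred: 42+0-8=34
Max prey = 49 at step 1

Answer: 49 1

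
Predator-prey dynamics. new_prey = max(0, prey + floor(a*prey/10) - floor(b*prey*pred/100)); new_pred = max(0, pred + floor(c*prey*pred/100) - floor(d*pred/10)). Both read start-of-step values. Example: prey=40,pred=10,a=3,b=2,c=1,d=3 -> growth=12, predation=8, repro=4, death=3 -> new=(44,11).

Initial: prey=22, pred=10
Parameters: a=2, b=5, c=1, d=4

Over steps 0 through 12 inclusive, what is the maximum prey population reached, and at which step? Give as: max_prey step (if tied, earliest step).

Step 1: prey: 22+4-11=15; pred: 10+2-4=8
Step 2: prey: 15+3-6=12; pred: 8+1-3=6
Step 3: prey: 12+2-3=11; pred: 6+0-2=4
Step 4: prey: 11+2-2=11; pred: 4+0-1=3
Step 5: prey: 11+2-1=12; pred: 3+0-1=2
Step 6: prey: 12+2-1=13; pred: 2+0-0=2
Step 7: prey: 13+2-1=14; pred: 2+0-0=2
Step 8: prey: 14+2-1=15; pred: 2+0-0=2
Step 9: prey: 15+3-1=17; pred: 2+0-0=2
Step 10: prey: 17+3-1=19; pred: 2+0-0=2
Step 11: prey: 19+3-1=21; pred: 2+0-0=2
Step 12: prey: 21+4-2=23; pred: 2+0-0=2
Max prey = 23 at step 12

Answer: 23 12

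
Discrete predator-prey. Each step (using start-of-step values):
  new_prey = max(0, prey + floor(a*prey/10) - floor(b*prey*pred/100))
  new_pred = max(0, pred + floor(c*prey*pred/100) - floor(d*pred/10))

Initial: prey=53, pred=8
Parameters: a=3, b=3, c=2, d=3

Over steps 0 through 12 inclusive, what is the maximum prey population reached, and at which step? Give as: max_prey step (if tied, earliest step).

Answer: 56 1

Derivation:
Step 1: prey: 53+15-12=56; pred: 8+8-2=14
Step 2: prey: 56+16-23=49; pred: 14+15-4=25
Step 3: prey: 49+14-36=27; pred: 25+24-7=42
Step 4: prey: 27+8-34=1; pred: 42+22-12=52
Step 5: prey: 1+0-1=0; pred: 52+1-15=38
Step 6: prey: 0+0-0=0; pred: 38+0-11=27
Step 7: prey: 0+0-0=0; pred: 27+0-8=19
Step 8: prey: 0+0-0=0; pred: 19+0-5=14
Step 9: prey: 0+0-0=0; pred: 14+0-4=10
Step 10: prey: 0+0-0=0; pred: 10+0-3=7
Step 11: prey: 0+0-0=0; pred: 7+0-2=5
Step 12: prey: 0+0-0=0; pred: 5+0-1=4
Max prey = 56 at step 1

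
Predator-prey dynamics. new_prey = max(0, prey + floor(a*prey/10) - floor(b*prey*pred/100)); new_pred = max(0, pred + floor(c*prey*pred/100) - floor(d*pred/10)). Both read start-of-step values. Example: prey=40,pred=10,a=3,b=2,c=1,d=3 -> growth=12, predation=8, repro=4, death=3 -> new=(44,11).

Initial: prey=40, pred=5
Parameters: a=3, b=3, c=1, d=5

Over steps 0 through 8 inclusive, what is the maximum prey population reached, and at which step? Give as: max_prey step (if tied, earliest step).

Step 1: prey: 40+12-6=46; pred: 5+2-2=5
Step 2: prey: 46+13-6=53; pred: 5+2-2=5
Step 3: prey: 53+15-7=61; pred: 5+2-2=5
Step 4: prey: 61+18-9=70; pred: 5+3-2=6
Step 5: prey: 70+21-12=79; pred: 6+4-3=7
Step 6: prey: 79+23-16=86; pred: 7+5-3=9
Step 7: prey: 86+25-23=88; pred: 9+7-4=12
Step 8: prey: 88+26-31=83; pred: 12+10-6=16
Max prey = 88 at step 7

Answer: 88 7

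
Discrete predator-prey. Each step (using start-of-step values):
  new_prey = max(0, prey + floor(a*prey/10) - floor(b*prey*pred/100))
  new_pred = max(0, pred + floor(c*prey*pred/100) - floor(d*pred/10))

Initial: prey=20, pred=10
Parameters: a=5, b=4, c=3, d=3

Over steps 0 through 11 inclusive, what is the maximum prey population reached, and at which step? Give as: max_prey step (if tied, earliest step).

Step 1: prey: 20+10-8=22; pred: 10+6-3=13
Step 2: prey: 22+11-11=22; pred: 13+8-3=18
Step 3: prey: 22+11-15=18; pred: 18+11-5=24
Step 4: prey: 18+9-17=10; pred: 24+12-7=29
Step 5: prey: 10+5-11=4; pred: 29+8-8=29
Step 6: prey: 4+2-4=2; pred: 29+3-8=24
Step 7: prey: 2+1-1=2; pred: 24+1-7=18
Step 8: prey: 2+1-1=2; pred: 18+1-5=14
Step 9: prey: 2+1-1=2; pred: 14+0-4=10
Step 10: prey: 2+1-0=3; pred: 10+0-3=7
Step 11: prey: 3+1-0=4; pred: 7+0-2=5
Max prey = 22 at step 1

Answer: 22 1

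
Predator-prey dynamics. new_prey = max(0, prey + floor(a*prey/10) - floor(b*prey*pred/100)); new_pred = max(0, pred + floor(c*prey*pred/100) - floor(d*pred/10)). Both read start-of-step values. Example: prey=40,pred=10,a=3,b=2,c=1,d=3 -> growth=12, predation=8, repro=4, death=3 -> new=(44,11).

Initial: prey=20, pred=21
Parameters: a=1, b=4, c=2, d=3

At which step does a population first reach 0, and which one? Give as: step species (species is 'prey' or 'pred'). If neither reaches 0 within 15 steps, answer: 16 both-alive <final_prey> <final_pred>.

Step 1: prey: 20+2-16=6; pred: 21+8-6=23
Step 2: prey: 6+0-5=1; pred: 23+2-6=19
Step 3: prey: 1+0-0=1; pred: 19+0-5=14
Step 4: prey: 1+0-0=1; pred: 14+0-4=10
Step 5: prey: 1+0-0=1; pred: 10+0-3=7
Step 6: prey: 1+0-0=1; pred: 7+0-2=5
Step 7: prey: 1+0-0=1; pred: 5+0-1=4
Step 8: prey: 1+0-0=1; pred: 4+0-1=3
Step 9: prey: 1+0-0=1; pred: 3+0-0=3
Steps 10-15: state stable at prey=1, pred=3 (no change)
No extinction within 15 steps

Answer: 16 both-alive 1 3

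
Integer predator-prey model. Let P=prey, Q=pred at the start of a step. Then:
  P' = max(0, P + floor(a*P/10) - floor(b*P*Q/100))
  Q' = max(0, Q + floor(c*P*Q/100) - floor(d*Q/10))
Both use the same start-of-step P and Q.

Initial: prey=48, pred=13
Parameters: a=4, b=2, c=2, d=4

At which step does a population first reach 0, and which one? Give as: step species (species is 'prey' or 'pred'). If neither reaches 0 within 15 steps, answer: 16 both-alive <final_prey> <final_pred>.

Step 1: prey: 48+19-12=55; pred: 13+12-5=20
Step 2: prey: 55+22-22=55; pred: 20+22-8=34
Step 3: prey: 55+22-37=40; pred: 34+37-13=58
Step 4: prey: 40+16-46=10; pred: 58+46-23=81
Step 5: prey: 10+4-16=0; pred: 81+16-32=65
First extinction: prey at step 5

Answer: 5 prey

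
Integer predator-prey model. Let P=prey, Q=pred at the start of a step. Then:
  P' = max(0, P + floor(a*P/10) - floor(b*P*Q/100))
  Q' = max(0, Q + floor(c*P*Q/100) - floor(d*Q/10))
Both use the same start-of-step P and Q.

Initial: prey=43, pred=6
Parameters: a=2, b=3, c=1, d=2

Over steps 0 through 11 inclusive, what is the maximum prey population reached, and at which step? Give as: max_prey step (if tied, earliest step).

Step 1: prey: 43+8-7=44; pred: 6+2-1=7
Step 2: prey: 44+8-9=43; pred: 7+3-1=9
Step 3: prey: 43+8-11=40; pred: 9+3-1=11
Step 4: prey: 40+8-13=35; pred: 11+4-2=13
Step 5: prey: 35+7-13=29; pred: 13+4-2=15
Step 6: prey: 29+5-13=21; pred: 15+4-3=16
Step 7: prey: 21+4-10=15; pred: 16+3-3=16
Step 8: prey: 15+3-7=11; pred: 16+2-3=15
Step 9: prey: 11+2-4=9; pred: 15+1-3=13
Step 10: prey: 9+1-3=7; pred: 13+1-2=12
Step 11: prey: 7+1-2=6; pred: 12+0-2=10
Max prey = 44 at step 1

Answer: 44 1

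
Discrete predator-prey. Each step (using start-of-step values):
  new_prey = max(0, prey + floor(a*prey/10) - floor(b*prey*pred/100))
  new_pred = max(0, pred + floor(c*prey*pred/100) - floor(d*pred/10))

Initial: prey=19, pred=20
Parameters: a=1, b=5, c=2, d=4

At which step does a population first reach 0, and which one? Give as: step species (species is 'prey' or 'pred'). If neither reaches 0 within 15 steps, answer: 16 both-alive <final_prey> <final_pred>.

Step 1: prey: 19+1-19=1; pred: 20+7-8=19
Step 2: prey: 1+0-0=1; pred: 19+0-7=12
Step 3: prey: 1+0-0=1; pred: 12+0-4=8
Step 4: prey: 1+0-0=1; pred: 8+0-3=5
Step 5: prey: 1+0-0=1; pred: 5+0-2=3
Step 6: prey: 1+0-0=1; pred: 3+0-1=2
Step 7: prey: 1+0-0=1; pred: 2+0-0=2
Steps 8-15: state stable at prey=1, pred=2 (no change)
No extinction within 15 steps

Answer: 16 both-alive 1 2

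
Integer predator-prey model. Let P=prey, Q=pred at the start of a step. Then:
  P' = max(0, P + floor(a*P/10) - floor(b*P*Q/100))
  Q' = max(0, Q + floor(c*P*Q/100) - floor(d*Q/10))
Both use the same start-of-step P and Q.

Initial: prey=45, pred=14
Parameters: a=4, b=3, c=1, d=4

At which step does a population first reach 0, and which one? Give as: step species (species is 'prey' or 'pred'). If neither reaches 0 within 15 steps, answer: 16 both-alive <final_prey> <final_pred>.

Answer: 16 both-alive 44 13

Derivation:
Step 1: prey: 45+18-18=45; pred: 14+6-5=15
Step 2: prey: 45+18-20=43; pred: 15+6-6=15
Step 3: prey: 43+17-19=41; pred: 15+6-6=15
Step 4: prey: 41+16-18=39; pred: 15+6-6=15
Step 5: prey: 39+15-17=37; pred: 15+5-6=14
Step 6: prey: 37+14-15=36; pred: 14+5-5=14
Step 7: prey: 36+14-15=35; pred: 14+5-5=14
Step 8: prey: 35+14-14=35; pred: 14+4-5=13
Step 9: prey: 35+14-13=36; pred: 13+4-5=12
Step 10: prey: 36+14-12=38; pred: 12+4-4=12
Step 11: prey: 38+15-13=40; pred: 12+4-4=12
Step 12: prey: 40+16-14=42; pred: 12+4-4=12
Step 13: prey: 42+16-15=43; pred: 12+5-4=13
Step 14: prey: 43+17-16=44; pred: 13+5-5=13
Step 15: prey: 44+17-17=44; pred: 13+5-5=13
No extinction within 15 steps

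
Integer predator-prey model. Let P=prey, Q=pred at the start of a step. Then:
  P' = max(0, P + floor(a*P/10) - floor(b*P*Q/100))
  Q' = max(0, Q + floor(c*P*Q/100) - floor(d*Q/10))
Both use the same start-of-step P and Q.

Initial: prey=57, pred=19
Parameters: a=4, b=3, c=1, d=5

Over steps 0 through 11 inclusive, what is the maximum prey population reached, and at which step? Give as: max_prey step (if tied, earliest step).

Answer: 80 11

Derivation:
Step 1: prey: 57+22-32=47; pred: 19+10-9=20
Step 2: prey: 47+18-28=37; pred: 20+9-10=19
Step 3: prey: 37+14-21=30; pred: 19+7-9=17
Step 4: prey: 30+12-15=27; pred: 17+5-8=14
Step 5: prey: 27+10-11=26; pred: 14+3-7=10
Step 6: prey: 26+10-7=29; pred: 10+2-5=7
Step 7: prey: 29+11-6=34; pred: 7+2-3=6
Step 8: prey: 34+13-6=41; pred: 6+2-3=5
Step 9: prey: 41+16-6=51; pred: 5+2-2=5
Step 10: prey: 51+20-7=64; pred: 5+2-2=5
Step 11: prey: 64+25-9=80; pred: 5+3-2=6
Max prey = 80 at step 11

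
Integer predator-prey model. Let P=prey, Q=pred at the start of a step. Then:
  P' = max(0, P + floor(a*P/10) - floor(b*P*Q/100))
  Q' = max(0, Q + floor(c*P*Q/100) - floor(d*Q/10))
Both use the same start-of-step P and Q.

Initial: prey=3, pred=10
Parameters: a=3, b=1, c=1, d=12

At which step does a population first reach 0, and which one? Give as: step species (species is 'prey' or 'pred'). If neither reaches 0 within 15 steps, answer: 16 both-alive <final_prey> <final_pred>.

Answer: 1 pred

Derivation:
Step 1: prey: 3+0-0=3; pred: 10+0-12=0
First extinction: pred at step 1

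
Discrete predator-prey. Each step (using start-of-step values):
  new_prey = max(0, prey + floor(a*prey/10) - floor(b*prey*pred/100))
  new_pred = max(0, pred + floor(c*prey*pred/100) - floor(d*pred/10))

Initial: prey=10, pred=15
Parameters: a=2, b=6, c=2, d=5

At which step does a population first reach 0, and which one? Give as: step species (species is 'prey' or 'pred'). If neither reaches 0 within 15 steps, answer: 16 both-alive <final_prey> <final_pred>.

Step 1: prey: 10+2-9=3; pred: 15+3-7=11
Step 2: prey: 3+0-1=2; pred: 11+0-5=6
Step 3: prey: 2+0-0=2; pred: 6+0-3=3
Step 4: prey: 2+0-0=2; pred: 3+0-1=2
Step 5: prey: 2+0-0=2; pred: 2+0-1=1
Step 6: prey: 2+0-0=2; pred: 1+0-0=1
Steps 7-15: state stable at prey=2, pred=1 (no change)
No extinction within 15 steps

Answer: 16 both-alive 2 1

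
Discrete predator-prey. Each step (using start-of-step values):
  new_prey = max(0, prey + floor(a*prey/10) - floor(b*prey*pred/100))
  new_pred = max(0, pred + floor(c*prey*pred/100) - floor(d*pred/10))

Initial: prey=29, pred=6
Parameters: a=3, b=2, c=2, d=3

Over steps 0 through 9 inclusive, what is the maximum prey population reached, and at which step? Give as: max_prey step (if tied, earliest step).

Step 1: prey: 29+8-3=34; pred: 6+3-1=8
Step 2: prey: 34+10-5=39; pred: 8+5-2=11
Step 3: prey: 39+11-8=42; pred: 11+8-3=16
Step 4: prey: 42+12-13=41; pred: 16+13-4=25
Step 5: prey: 41+12-20=33; pred: 25+20-7=38
Step 6: prey: 33+9-25=17; pred: 38+25-11=52
Step 7: prey: 17+5-17=5; pred: 52+17-15=54
Step 8: prey: 5+1-5=1; pred: 54+5-16=43
Step 9: prey: 1+0-0=1; pred: 43+0-12=31
Max prey = 42 at step 3

Answer: 42 3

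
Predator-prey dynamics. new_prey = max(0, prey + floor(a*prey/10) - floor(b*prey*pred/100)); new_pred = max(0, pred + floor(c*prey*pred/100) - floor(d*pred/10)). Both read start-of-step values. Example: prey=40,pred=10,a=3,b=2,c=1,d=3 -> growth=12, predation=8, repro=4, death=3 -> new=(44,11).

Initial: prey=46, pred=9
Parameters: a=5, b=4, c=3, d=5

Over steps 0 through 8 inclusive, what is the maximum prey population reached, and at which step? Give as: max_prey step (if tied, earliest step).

Step 1: prey: 46+23-16=53; pred: 9+12-4=17
Step 2: prey: 53+26-36=43; pred: 17+27-8=36
Step 3: prey: 43+21-61=3; pred: 36+46-18=64
Step 4: prey: 3+1-7=0; pred: 64+5-32=37
Step 5: prey: 0+0-0=0; pred: 37+0-18=19
Step 6: prey: 0+0-0=0; pred: 19+0-9=10
Step 7: prey: 0+0-0=0; pred: 10+0-5=5
Step 8: prey: 0+0-0=0; pred: 5+0-2=3
Max prey = 53 at step 1

Answer: 53 1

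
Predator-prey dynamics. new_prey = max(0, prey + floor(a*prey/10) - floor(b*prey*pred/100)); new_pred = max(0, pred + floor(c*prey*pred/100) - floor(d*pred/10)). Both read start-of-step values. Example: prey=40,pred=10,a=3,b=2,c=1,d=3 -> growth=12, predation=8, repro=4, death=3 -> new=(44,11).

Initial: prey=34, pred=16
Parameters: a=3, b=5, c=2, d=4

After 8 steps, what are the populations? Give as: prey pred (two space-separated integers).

Step 1: prey: 34+10-27=17; pred: 16+10-6=20
Step 2: prey: 17+5-17=5; pred: 20+6-8=18
Step 3: prey: 5+1-4=2; pred: 18+1-7=12
Step 4: prey: 2+0-1=1; pred: 12+0-4=8
Step 5: prey: 1+0-0=1; pred: 8+0-3=5
Step 6: prey: 1+0-0=1; pred: 5+0-2=3
Step 7: prey: 1+0-0=1; pred: 3+0-1=2
Step 8: prey: 1+0-0=1; pred: 2+0-0=2

Answer: 1 2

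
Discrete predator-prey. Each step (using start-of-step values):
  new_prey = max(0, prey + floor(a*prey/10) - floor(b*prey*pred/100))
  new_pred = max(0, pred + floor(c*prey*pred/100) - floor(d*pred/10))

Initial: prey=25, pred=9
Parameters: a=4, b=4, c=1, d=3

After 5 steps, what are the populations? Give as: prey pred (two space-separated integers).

Answer: 30 9

Derivation:
Step 1: prey: 25+10-9=26; pred: 9+2-2=9
Step 2: prey: 26+10-9=27; pred: 9+2-2=9
Step 3: prey: 27+10-9=28; pred: 9+2-2=9
Step 4: prey: 28+11-10=29; pred: 9+2-2=9
Step 5: prey: 29+11-10=30; pred: 9+2-2=9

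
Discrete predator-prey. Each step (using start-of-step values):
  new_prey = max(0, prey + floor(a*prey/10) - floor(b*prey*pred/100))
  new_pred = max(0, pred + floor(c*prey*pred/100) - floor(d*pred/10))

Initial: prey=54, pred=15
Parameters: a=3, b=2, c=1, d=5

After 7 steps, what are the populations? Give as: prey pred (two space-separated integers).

Answer: 48 15

Derivation:
Step 1: prey: 54+16-16=54; pred: 15+8-7=16
Step 2: prey: 54+16-17=53; pred: 16+8-8=16
Step 3: prey: 53+15-16=52; pred: 16+8-8=16
Step 4: prey: 52+15-16=51; pred: 16+8-8=16
Step 5: prey: 51+15-16=50; pred: 16+8-8=16
Step 6: prey: 50+15-16=49; pred: 16+8-8=16
Step 7: prey: 49+14-15=48; pred: 16+7-8=15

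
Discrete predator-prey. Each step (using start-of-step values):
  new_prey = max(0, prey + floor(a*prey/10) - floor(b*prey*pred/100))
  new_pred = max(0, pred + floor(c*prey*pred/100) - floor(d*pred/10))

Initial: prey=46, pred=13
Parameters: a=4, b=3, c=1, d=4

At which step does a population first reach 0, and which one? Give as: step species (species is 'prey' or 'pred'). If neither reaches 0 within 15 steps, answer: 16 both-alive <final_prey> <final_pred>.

Step 1: prey: 46+18-17=47; pred: 13+5-5=13
Step 2: prey: 47+18-18=47; pred: 13+6-5=14
Step 3: prey: 47+18-19=46; pred: 14+6-5=15
Step 4: prey: 46+18-20=44; pred: 15+6-6=15
Step 5: prey: 44+17-19=42; pred: 15+6-6=15
Step 6: prey: 42+16-18=40; pred: 15+6-6=15
Step 7: prey: 40+16-18=38; pred: 15+6-6=15
Step 8: prey: 38+15-17=36; pred: 15+5-6=14
Step 9: prey: 36+14-15=35; pred: 14+5-5=14
Step 10: prey: 35+14-14=35; pred: 14+4-5=13
Step 11: prey: 35+14-13=36; pred: 13+4-5=12
Step 12: prey: 36+14-12=38; pred: 12+4-4=12
Step 13: prey: 38+15-13=40; pred: 12+4-4=12
Step 14: prey: 40+16-14=42; pred: 12+4-4=12
Step 15: prey: 42+16-15=43; pred: 12+5-4=13
No extinction within 15 steps

Answer: 16 both-alive 43 13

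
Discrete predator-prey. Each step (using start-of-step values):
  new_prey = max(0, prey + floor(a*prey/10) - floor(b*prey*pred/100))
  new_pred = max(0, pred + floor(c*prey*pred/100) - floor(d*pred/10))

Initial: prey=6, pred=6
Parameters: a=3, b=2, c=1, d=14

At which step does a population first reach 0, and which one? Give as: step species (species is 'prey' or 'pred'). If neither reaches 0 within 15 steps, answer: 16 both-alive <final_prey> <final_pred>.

Answer: 1 pred

Derivation:
Step 1: prey: 6+1-0=7; pred: 6+0-8=0
First extinction: pred at step 1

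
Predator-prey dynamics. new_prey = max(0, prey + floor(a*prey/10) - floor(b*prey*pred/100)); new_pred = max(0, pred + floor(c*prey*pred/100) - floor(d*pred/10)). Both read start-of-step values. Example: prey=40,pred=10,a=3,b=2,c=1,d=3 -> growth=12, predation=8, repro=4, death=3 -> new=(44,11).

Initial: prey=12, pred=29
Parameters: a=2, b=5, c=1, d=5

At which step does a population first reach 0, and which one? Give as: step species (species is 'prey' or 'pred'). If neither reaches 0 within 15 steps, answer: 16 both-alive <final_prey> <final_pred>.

Answer: 1 prey

Derivation:
Step 1: prey: 12+2-17=0; pred: 29+3-14=18
First extinction: prey at step 1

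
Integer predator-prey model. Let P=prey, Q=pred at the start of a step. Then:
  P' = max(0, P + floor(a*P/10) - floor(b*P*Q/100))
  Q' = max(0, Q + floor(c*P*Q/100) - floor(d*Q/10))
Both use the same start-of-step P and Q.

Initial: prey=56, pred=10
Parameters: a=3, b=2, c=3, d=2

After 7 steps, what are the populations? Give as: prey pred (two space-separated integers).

Step 1: prey: 56+16-11=61; pred: 10+16-2=24
Step 2: prey: 61+18-29=50; pred: 24+43-4=63
Step 3: prey: 50+15-63=2; pred: 63+94-12=145
Step 4: prey: 2+0-5=0; pred: 145+8-29=124
Step 5: prey: 0+0-0=0; pred: 124+0-24=100
Step 6: prey: 0+0-0=0; pred: 100+0-20=80
Step 7: prey: 0+0-0=0; pred: 80+0-16=64

Answer: 0 64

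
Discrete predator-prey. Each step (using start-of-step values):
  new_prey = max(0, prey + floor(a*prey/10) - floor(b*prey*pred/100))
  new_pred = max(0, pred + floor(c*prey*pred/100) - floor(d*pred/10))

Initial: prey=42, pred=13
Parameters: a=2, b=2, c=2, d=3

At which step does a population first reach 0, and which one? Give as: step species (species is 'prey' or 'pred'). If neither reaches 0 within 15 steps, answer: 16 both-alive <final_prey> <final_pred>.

Answer: 16 both-alive 1 3

Derivation:
Step 1: prey: 42+8-10=40; pred: 13+10-3=20
Step 2: prey: 40+8-16=32; pred: 20+16-6=30
Step 3: prey: 32+6-19=19; pred: 30+19-9=40
Step 4: prey: 19+3-15=7; pred: 40+15-12=43
Step 5: prey: 7+1-6=2; pred: 43+6-12=37
Step 6: prey: 2+0-1=1; pred: 37+1-11=27
Step 7: prey: 1+0-0=1; pred: 27+0-8=19
Step 8: prey: 1+0-0=1; pred: 19+0-5=14
Step 9: prey: 1+0-0=1; pred: 14+0-4=10
Step 10: prey: 1+0-0=1; pred: 10+0-3=7
Step 11: prey: 1+0-0=1; pred: 7+0-2=5
Step 12: prey: 1+0-0=1; pred: 5+0-1=4
Step 13: prey: 1+0-0=1; pred: 4+0-1=3
Step 14: prey: 1+0-0=1; pred: 3+0-0=3
Steps 15-15: state stable at prey=1, pred=3 (no change)
No extinction within 15 steps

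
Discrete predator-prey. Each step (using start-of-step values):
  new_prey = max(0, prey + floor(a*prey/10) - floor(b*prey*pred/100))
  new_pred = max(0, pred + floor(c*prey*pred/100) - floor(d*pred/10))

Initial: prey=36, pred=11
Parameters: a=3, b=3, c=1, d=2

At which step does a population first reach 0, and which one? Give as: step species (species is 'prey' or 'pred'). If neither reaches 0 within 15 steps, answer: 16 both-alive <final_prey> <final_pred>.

Step 1: prey: 36+10-11=35; pred: 11+3-2=12
Step 2: prey: 35+10-12=33; pred: 12+4-2=14
Step 3: prey: 33+9-13=29; pred: 14+4-2=16
Step 4: prey: 29+8-13=24; pred: 16+4-3=17
Step 5: prey: 24+7-12=19; pred: 17+4-3=18
Step 6: prey: 19+5-10=14; pred: 18+3-3=18
Step 7: prey: 14+4-7=11; pred: 18+2-3=17
Step 8: prey: 11+3-5=9; pred: 17+1-3=15
Step 9: prey: 9+2-4=7; pred: 15+1-3=13
Step 10: prey: 7+2-2=7; pred: 13+0-2=11
Step 11: prey: 7+2-2=7; pred: 11+0-2=9
Step 12: prey: 7+2-1=8; pred: 9+0-1=8
Step 13: prey: 8+2-1=9; pred: 8+0-1=7
Step 14: prey: 9+2-1=10; pred: 7+0-1=6
Step 15: prey: 10+3-1=12; pred: 6+0-1=5
No extinction within 15 steps

Answer: 16 both-alive 12 5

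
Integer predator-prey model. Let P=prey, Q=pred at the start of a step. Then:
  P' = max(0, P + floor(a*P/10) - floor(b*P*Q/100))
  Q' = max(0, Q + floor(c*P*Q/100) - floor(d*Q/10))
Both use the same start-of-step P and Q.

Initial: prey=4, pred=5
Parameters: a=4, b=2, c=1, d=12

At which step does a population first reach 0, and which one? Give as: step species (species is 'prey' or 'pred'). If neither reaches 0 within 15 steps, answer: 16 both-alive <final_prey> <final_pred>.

Answer: 1 pred

Derivation:
Step 1: prey: 4+1-0=5; pred: 5+0-6=0
First extinction: pred at step 1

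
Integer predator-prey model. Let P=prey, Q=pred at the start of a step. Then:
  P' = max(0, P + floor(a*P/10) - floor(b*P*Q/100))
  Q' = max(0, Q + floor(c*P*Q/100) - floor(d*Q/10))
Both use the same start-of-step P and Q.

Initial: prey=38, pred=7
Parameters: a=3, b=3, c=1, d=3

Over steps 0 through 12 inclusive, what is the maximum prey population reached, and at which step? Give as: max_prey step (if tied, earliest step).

Answer: 53 4

Derivation:
Step 1: prey: 38+11-7=42; pred: 7+2-2=7
Step 2: prey: 42+12-8=46; pred: 7+2-2=7
Step 3: prey: 46+13-9=50; pred: 7+3-2=8
Step 4: prey: 50+15-12=53; pred: 8+4-2=10
Step 5: prey: 53+15-15=53; pred: 10+5-3=12
Step 6: prey: 53+15-19=49; pred: 12+6-3=15
Step 7: prey: 49+14-22=41; pred: 15+7-4=18
Step 8: prey: 41+12-22=31; pred: 18+7-5=20
Step 9: prey: 31+9-18=22; pred: 20+6-6=20
Step 10: prey: 22+6-13=15; pred: 20+4-6=18
Step 11: prey: 15+4-8=11; pred: 18+2-5=15
Step 12: prey: 11+3-4=10; pred: 15+1-4=12
Max prey = 53 at step 4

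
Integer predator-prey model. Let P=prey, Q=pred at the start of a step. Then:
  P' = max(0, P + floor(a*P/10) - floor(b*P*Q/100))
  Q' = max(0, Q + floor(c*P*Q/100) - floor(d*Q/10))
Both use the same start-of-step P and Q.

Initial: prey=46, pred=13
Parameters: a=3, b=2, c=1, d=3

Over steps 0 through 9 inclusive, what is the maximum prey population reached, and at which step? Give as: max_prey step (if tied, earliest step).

Step 1: prey: 46+13-11=48; pred: 13+5-3=15
Step 2: prey: 48+14-14=48; pred: 15+7-4=18
Step 3: prey: 48+14-17=45; pred: 18+8-5=21
Step 4: prey: 45+13-18=40; pred: 21+9-6=24
Step 5: prey: 40+12-19=33; pred: 24+9-7=26
Step 6: prey: 33+9-17=25; pred: 26+8-7=27
Step 7: prey: 25+7-13=19; pred: 27+6-8=25
Step 8: prey: 19+5-9=15; pred: 25+4-7=22
Step 9: prey: 15+4-6=13; pred: 22+3-6=19
Max prey = 48 at step 1

Answer: 48 1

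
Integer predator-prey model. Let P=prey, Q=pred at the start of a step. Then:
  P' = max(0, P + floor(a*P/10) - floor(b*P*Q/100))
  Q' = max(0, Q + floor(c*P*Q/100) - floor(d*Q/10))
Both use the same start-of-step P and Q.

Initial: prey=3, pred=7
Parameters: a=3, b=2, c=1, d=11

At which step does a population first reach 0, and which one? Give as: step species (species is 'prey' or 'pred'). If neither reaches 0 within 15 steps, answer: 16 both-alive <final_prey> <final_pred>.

Answer: 1 pred

Derivation:
Step 1: prey: 3+0-0=3; pred: 7+0-7=0
First extinction: pred at step 1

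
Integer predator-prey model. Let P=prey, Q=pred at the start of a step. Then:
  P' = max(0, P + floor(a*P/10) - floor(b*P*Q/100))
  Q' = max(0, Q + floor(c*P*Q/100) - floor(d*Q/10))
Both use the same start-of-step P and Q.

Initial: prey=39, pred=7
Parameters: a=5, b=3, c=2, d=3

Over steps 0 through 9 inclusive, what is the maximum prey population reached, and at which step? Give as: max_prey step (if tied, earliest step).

Answer: 60 2

Derivation:
Step 1: prey: 39+19-8=50; pred: 7+5-2=10
Step 2: prey: 50+25-15=60; pred: 10+10-3=17
Step 3: prey: 60+30-30=60; pred: 17+20-5=32
Step 4: prey: 60+30-57=33; pred: 32+38-9=61
Step 5: prey: 33+16-60=0; pred: 61+40-18=83
Step 6: prey: 0+0-0=0; pred: 83+0-24=59
Step 7: prey: 0+0-0=0; pred: 59+0-17=42
Step 8: prey: 0+0-0=0; pred: 42+0-12=30
Step 9: prey: 0+0-0=0; pred: 30+0-9=21
Max prey = 60 at step 2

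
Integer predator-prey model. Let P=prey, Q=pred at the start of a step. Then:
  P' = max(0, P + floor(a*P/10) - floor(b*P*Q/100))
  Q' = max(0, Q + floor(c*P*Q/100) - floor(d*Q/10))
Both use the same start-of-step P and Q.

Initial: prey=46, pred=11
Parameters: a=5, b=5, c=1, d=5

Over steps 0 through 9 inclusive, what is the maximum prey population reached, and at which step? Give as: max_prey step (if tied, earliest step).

Answer: 82 9

Derivation:
Step 1: prey: 46+23-25=44; pred: 11+5-5=11
Step 2: prey: 44+22-24=42; pred: 11+4-5=10
Step 3: prey: 42+21-21=42; pred: 10+4-5=9
Step 4: prey: 42+21-18=45; pred: 9+3-4=8
Step 5: prey: 45+22-18=49; pred: 8+3-4=7
Step 6: prey: 49+24-17=56; pred: 7+3-3=7
Step 7: prey: 56+28-19=65; pred: 7+3-3=7
Step 8: prey: 65+32-22=75; pred: 7+4-3=8
Step 9: prey: 75+37-30=82; pred: 8+6-4=10
Max prey = 82 at step 9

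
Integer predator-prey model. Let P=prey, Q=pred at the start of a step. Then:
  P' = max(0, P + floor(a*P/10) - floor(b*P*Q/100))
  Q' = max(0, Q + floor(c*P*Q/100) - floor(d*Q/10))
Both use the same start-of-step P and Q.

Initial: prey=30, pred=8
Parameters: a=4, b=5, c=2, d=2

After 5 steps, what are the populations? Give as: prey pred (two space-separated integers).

Step 1: prey: 30+12-12=30; pred: 8+4-1=11
Step 2: prey: 30+12-16=26; pred: 11+6-2=15
Step 3: prey: 26+10-19=17; pred: 15+7-3=19
Step 4: prey: 17+6-16=7; pred: 19+6-3=22
Step 5: prey: 7+2-7=2; pred: 22+3-4=21

Answer: 2 21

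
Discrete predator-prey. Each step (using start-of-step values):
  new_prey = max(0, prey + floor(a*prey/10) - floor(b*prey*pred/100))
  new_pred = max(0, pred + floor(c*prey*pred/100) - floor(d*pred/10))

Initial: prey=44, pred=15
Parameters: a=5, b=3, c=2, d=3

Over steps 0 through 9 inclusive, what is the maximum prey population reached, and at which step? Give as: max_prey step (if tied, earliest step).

Step 1: prey: 44+22-19=47; pred: 15+13-4=24
Step 2: prey: 47+23-33=37; pred: 24+22-7=39
Step 3: prey: 37+18-43=12; pred: 39+28-11=56
Step 4: prey: 12+6-20=0; pred: 56+13-16=53
Step 5: prey: 0+0-0=0; pred: 53+0-15=38
Step 6: prey: 0+0-0=0; pred: 38+0-11=27
Step 7: prey: 0+0-0=0; pred: 27+0-8=19
Step 8: prey: 0+0-0=0; pred: 19+0-5=14
Step 9: prey: 0+0-0=0; pred: 14+0-4=10
Max prey = 47 at step 1

Answer: 47 1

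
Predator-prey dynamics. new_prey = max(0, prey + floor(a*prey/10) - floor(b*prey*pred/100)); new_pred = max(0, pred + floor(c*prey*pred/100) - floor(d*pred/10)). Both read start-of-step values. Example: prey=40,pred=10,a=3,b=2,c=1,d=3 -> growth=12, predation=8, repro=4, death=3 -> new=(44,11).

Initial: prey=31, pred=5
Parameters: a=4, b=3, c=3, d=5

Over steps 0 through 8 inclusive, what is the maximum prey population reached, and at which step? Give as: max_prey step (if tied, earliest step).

Step 1: prey: 31+12-4=39; pred: 5+4-2=7
Step 2: prey: 39+15-8=46; pred: 7+8-3=12
Step 3: prey: 46+18-16=48; pred: 12+16-6=22
Step 4: prey: 48+19-31=36; pred: 22+31-11=42
Step 5: prey: 36+14-45=5; pred: 42+45-21=66
Step 6: prey: 5+2-9=0; pred: 66+9-33=42
Step 7: prey: 0+0-0=0; pred: 42+0-21=21
Step 8: prey: 0+0-0=0; pred: 21+0-10=11
Max prey = 48 at step 3

Answer: 48 3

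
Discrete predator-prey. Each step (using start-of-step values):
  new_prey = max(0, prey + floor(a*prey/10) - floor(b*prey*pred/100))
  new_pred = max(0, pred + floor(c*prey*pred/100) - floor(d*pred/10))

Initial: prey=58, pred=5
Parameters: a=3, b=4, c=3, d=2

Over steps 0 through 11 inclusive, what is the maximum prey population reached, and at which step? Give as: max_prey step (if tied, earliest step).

Answer: 64 1

Derivation:
Step 1: prey: 58+17-11=64; pred: 5+8-1=12
Step 2: prey: 64+19-30=53; pred: 12+23-2=33
Step 3: prey: 53+15-69=0; pred: 33+52-6=79
Step 4: prey: 0+0-0=0; pred: 79+0-15=64
Step 5: prey: 0+0-0=0; pred: 64+0-12=52
Step 6: prey: 0+0-0=0; pred: 52+0-10=42
Step 7: prey: 0+0-0=0; pred: 42+0-8=34
Step 8: prey: 0+0-0=0; pred: 34+0-6=28
Step 9: prey: 0+0-0=0; pred: 28+0-5=23
Step 10: prey: 0+0-0=0; pred: 23+0-4=19
Step 11: prey: 0+0-0=0; pred: 19+0-3=16
Max prey = 64 at step 1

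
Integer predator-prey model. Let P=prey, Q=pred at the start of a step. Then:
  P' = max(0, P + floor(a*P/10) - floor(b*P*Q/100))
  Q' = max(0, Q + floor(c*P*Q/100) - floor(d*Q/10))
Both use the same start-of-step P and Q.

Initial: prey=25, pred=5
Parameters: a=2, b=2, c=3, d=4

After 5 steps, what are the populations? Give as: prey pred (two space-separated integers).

Step 1: prey: 25+5-2=28; pred: 5+3-2=6
Step 2: prey: 28+5-3=30; pred: 6+5-2=9
Step 3: prey: 30+6-5=31; pred: 9+8-3=14
Step 4: prey: 31+6-8=29; pred: 14+13-5=22
Step 5: prey: 29+5-12=22; pred: 22+19-8=33

Answer: 22 33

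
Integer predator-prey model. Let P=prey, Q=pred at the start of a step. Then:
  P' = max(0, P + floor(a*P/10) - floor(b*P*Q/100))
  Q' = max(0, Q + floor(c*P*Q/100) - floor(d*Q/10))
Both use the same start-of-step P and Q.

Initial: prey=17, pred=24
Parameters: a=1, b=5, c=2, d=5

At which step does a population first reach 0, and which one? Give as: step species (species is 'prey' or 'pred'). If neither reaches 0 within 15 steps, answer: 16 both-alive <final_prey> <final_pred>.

Answer: 1 prey

Derivation:
Step 1: prey: 17+1-20=0; pred: 24+8-12=20
First extinction: prey at step 1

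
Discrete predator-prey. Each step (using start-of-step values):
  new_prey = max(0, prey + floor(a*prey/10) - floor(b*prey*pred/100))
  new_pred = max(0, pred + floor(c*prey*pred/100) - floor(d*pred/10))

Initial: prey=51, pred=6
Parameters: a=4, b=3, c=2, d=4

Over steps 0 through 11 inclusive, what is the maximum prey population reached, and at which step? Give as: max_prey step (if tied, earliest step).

Step 1: prey: 51+20-9=62; pred: 6+6-2=10
Step 2: prey: 62+24-18=68; pred: 10+12-4=18
Step 3: prey: 68+27-36=59; pred: 18+24-7=35
Step 4: prey: 59+23-61=21; pred: 35+41-14=62
Step 5: prey: 21+8-39=0; pred: 62+26-24=64
Step 6: prey: 0+0-0=0; pred: 64+0-25=39
Step 7: prey: 0+0-0=0; pred: 39+0-15=24
Step 8: prey: 0+0-0=0; pred: 24+0-9=15
Step 9: prey: 0+0-0=0; pred: 15+0-6=9
Step 10: prey: 0+0-0=0; pred: 9+0-3=6
Step 11: prey: 0+0-0=0; pred: 6+0-2=4
Max prey = 68 at step 2

Answer: 68 2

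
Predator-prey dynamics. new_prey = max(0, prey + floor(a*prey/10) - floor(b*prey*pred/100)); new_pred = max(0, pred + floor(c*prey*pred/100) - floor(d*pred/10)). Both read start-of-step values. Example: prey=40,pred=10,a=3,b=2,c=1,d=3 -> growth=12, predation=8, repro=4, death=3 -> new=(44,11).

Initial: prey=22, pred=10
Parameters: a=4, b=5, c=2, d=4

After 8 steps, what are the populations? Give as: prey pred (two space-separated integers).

Step 1: prey: 22+8-11=19; pred: 10+4-4=10
Step 2: prey: 19+7-9=17; pred: 10+3-4=9
Step 3: prey: 17+6-7=16; pred: 9+3-3=9
Step 4: prey: 16+6-7=15; pred: 9+2-3=8
Step 5: prey: 15+6-6=15; pred: 8+2-3=7
Step 6: prey: 15+6-5=16; pred: 7+2-2=7
Step 7: prey: 16+6-5=17; pred: 7+2-2=7
Step 8: prey: 17+6-5=18; pred: 7+2-2=7

Answer: 18 7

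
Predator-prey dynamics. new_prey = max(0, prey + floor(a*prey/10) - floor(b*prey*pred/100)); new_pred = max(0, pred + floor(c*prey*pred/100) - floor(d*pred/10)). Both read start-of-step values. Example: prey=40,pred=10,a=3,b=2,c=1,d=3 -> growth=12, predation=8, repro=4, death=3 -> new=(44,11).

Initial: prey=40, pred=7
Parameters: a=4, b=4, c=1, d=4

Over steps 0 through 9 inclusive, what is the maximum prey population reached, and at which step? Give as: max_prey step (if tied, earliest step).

Step 1: prey: 40+16-11=45; pred: 7+2-2=7
Step 2: prey: 45+18-12=51; pred: 7+3-2=8
Step 3: prey: 51+20-16=55; pred: 8+4-3=9
Step 4: prey: 55+22-19=58; pred: 9+4-3=10
Step 5: prey: 58+23-23=58; pred: 10+5-4=11
Step 6: prey: 58+23-25=56; pred: 11+6-4=13
Step 7: prey: 56+22-29=49; pred: 13+7-5=15
Step 8: prey: 49+19-29=39; pred: 15+7-6=16
Step 9: prey: 39+15-24=30; pred: 16+6-6=16
Max prey = 58 at step 4

Answer: 58 4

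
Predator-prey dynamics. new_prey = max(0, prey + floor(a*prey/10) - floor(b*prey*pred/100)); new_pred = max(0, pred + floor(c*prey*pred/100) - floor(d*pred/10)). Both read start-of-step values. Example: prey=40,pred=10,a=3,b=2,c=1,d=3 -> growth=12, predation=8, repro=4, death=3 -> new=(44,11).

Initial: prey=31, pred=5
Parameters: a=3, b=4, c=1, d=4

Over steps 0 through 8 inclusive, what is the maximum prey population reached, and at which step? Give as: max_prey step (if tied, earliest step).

Answer: 73 8

Derivation:
Step 1: prey: 31+9-6=34; pred: 5+1-2=4
Step 2: prey: 34+10-5=39; pred: 4+1-1=4
Step 3: prey: 39+11-6=44; pred: 4+1-1=4
Step 4: prey: 44+13-7=50; pred: 4+1-1=4
Step 5: prey: 50+15-8=57; pred: 4+2-1=5
Step 6: prey: 57+17-11=63; pred: 5+2-2=5
Step 7: prey: 63+18-12=69; pred: 5+3-2=6
Step 8: prey: 69+20-16=73; pred: 6+4-2=8
Max prey = 73 at step 8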